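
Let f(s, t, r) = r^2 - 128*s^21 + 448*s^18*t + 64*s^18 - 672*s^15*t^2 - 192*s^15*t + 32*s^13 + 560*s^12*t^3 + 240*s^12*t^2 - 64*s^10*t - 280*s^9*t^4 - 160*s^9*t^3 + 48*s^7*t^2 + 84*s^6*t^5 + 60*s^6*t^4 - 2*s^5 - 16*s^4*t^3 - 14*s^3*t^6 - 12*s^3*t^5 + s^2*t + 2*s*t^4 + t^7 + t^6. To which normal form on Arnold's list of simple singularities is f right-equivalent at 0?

D_{7}

The Hessian of f at 0 has rank 1. Corank 2; j^3 = s^2*t has shape L^2 M (L != M), so D-series; mu = 7 gives D_7.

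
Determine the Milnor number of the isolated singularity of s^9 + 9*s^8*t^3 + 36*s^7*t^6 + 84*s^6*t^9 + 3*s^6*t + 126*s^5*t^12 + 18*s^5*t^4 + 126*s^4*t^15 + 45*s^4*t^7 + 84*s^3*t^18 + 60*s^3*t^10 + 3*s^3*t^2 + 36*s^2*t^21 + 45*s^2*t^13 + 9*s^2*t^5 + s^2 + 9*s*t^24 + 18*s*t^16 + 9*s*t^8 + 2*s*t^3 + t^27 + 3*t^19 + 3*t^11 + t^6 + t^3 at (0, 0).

2

The Hessian of f at 0 has rank 1. Corank 1: A-series; mu = 2 gives A_2.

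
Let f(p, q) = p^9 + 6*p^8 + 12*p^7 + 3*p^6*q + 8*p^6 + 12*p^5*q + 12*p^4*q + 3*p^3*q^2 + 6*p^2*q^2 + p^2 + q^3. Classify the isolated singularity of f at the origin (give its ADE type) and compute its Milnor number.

Type A_2, Milnor number mu = 2.

The Hessian of f at 0 has rank 1. Corank 1: A-series; mu = 2 gives A_2.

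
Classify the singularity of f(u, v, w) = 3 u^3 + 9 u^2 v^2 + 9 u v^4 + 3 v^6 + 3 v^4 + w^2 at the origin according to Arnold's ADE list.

E_{6}

The Hessian of f at 0 has rank 1. Corank 2; j^3 = 3*u^3 is a perfect cube, so E-series; the 4-jet and mu = 6 give E_6.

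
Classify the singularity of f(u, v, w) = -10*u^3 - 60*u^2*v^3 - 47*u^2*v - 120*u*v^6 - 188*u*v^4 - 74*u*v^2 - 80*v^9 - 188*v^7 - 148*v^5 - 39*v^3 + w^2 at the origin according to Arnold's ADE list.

The Hessian of f at 0 is [[0, 0, 0], [0, 0, 0], [0, 0, 2]] with rank 1, so corank 2. A Groebner basis of the Jacobian ideal J(f) in C{u,v,w} is {v^3, u^2 - 23*v^2/11, u*v + 16*v^2/11, w}; counting standard monomials gives mu = 4. Corank 2; j^3 = -(2*u + 3*v)*(5*u^2 + 16*u*v + 13*v^2) splits into three distinct lines over C (the quadratic factor has nonzero discriminant), so D_4.

D_{4}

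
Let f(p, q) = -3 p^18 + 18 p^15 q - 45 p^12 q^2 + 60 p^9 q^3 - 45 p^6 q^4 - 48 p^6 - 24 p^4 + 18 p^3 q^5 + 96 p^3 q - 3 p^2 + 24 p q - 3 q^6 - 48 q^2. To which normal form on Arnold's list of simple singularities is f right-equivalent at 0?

A5

The Hessian of f at 0 is [[-6, 24], [24, -96]] with rank 1, so corank 1. A Groebner basis of the Jacobian ideal J(f) in C{p,q} is {p*q^2 + p/64 - q/16, p/256 + q^3 - q/64, p^2 - 8*p*q + 16*q^2}; counting standard monomials gives mu = 5. Corank 1: A-series; mu = 5 gives A_5.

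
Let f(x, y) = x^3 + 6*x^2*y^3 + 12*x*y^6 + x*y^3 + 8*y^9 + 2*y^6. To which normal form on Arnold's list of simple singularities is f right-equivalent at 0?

The Hessian of f at 0 is [[0, 0], [0, 0]] with rank 0, so corank 2. A Groebner basis of the Jacobian ideal J(f) in C{x,y} is {x^3, x*y^2, 3*x^2 + y^3}; counting standard monomials gives mu = 7. Corank 2; j^3 = x^3 is a perfect cube, so E-series; the 4-jet and mu = 7 give E_7.

E7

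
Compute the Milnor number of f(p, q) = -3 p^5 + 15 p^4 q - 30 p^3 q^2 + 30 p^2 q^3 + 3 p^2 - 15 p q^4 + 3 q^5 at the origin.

4

The Hessian of f at 0 has rank 1. Corank 1: A-series; mu = 4 gives A_4.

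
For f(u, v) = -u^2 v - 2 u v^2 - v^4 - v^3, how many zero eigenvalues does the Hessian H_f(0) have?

2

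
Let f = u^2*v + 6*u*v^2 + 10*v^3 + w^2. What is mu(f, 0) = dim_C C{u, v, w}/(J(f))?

The Hessian of f at 0 has rank 1. Corank 2; j^3 = v*(u^2 + 6*u*v + 10*v^2) splits into three distinct lines over C (the quadratic factor has nonzero discriminant), so D_4.

4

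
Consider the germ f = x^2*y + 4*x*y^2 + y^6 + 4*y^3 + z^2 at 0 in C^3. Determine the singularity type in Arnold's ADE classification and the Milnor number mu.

Type D_{7}, Milnor number mu = 7.

The Hessian of f at 0 is [[0, 0, 0], [0, 0, 0], [0, 0, 2]] with rank 1, so corank 2. A Groebner basis of the Jacobian ideal J(f) in C{x,y,z} is {x^2/6 + y^5 - 2*y^2/3, x^3 + 8*y^3, x*y + 2*y^2, z}; counting standard monomials gives mu = 7. Corank 2; j^3 = y*(x + 2*y)^2 has shape L^2 M (L != M), so D-series; mu = 7 gives D_7.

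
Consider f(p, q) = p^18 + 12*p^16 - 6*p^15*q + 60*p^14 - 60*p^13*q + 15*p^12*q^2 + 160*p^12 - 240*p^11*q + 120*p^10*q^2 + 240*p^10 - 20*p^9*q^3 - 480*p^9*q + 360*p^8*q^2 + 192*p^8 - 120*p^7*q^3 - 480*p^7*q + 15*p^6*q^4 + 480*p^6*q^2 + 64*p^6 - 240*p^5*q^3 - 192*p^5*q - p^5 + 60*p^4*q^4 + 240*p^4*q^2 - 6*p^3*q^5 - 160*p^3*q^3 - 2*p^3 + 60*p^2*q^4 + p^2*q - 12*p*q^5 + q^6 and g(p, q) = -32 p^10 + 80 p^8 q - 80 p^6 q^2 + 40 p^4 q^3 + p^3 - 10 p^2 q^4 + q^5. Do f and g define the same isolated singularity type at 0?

No.

The Hessian of f at 0 is [[0, 0], [0, 0]] with rank 0, so corank 2. A Groebner basis of the Jacobian ideal J(f) in C{p,q} is {p*q/12 + q^5, p*q^2, p^2 - p*q/2}; counting standard monomials gives mu = 7. Corank 2; j^3 = -p^2*(2*p - q) has shape L^2 M (L != M), so D-series; mu = 7 gives D_7. The Hessian of g at 0 is [[0, 0], [0, 0]] with rank 0, so corank 2. A Groebner basis of the Jacobian ideal J(g) in C{p,q} is {q^4, p^2}; counting standard monomials gives mu = 8. Corank 2; j^3 = p^3 is a perfect cube, so E-series; the 5-jet and mu = 8 give E_8. f is D_7 but g is E_8, hence not right-equivalent.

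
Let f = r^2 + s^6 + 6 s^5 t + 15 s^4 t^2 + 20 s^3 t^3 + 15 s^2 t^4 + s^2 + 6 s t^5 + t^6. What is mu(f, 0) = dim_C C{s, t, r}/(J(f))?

5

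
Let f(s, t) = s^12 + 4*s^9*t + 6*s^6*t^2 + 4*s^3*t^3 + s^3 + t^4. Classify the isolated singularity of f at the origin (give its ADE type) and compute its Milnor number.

Type E_{6}, Milnor number mu = 6.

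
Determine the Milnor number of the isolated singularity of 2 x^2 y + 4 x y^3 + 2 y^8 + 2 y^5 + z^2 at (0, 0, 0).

9

The Hessian of f at 0 is [[0, 0, 0], [0, 0, 0], [0, 0, 2]] with rank 1, so corank 2. A Groebner basis of the Jacobian ideal J(f) in C{x,y,z} is {x^4, x^3*y - x^2/8 - x*y^2/8, x^3 + x^2*y^2, x*y + y^3, z}; counting standard monomials gives mu = 9. Corank 2; j^3 = 2*x^2*y has shape L^2 M (L != M), so D-series; mu = 9 gives D_9.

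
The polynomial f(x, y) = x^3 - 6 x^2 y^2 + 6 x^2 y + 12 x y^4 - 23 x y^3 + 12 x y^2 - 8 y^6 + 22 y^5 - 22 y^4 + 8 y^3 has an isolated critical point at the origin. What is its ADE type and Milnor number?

The Hessian of f at 0 is [[0, 0], [0, 0]] with rank 0, so corank 2. A Groebner basis of the Jacobian ideal J(f) in C{x,y} is {-x^2/4 - x*y + y^4 - y^3/12 - y^2, x^3 - 13*x^2/2 - 26*x*y + 35*y^3/6 - 26*y^2, x^2*y + 25*x^2/12 + 25*x*y/3 - 119*y^3/36 + 25*y^2/3, -x^2/2 + x*y^2 - 2*x*y + 11*y^3/6 - 2*y^2}; counting standard monomials gives mu = 7. Corank 2; j^3 = (x + 2*y)^3 is a perfect cube, so E-series; the 4-jet and mu = 7 give E_7.

Type E_{7}, Milnor number mu = 7.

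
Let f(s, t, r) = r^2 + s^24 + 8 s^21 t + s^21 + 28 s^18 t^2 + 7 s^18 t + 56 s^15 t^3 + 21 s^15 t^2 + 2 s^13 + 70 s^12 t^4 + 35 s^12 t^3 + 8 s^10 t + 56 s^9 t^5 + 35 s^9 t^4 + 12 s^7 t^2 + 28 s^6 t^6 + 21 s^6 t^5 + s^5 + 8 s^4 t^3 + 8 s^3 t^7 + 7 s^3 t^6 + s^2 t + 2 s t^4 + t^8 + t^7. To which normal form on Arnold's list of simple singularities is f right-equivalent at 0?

The Hessian of f at 0 has rank 1. Corank 2; j^3 = s^2*t has shape L^2 M (L != M), so D-series; mu = 9 gives D_9.

D9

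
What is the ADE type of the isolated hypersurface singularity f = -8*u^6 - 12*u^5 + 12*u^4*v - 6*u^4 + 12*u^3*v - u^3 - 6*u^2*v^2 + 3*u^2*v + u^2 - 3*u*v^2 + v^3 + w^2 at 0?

A_{2}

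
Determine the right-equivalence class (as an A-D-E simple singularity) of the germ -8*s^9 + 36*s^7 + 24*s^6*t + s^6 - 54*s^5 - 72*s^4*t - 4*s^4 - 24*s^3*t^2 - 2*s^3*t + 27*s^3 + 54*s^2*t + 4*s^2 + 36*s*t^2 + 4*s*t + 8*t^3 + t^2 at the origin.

The Hessian of f at 0 has rank 1. Corank 1: A-series; mu = 2 gives A_2.

A_2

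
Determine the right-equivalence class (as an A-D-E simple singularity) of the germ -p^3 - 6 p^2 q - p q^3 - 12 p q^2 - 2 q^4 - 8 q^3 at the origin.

E7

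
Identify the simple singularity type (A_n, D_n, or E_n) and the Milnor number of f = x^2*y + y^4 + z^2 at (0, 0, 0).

Type D_5, Milnor number mu = 5.

The Hessian of f at 0 has rank 1. Corank 2; j^3 = x^2*y has shape L^2 M (L != M), so D-series; mu = 5 gives D_5.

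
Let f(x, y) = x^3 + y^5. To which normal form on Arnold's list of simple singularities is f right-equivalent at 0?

E8

The Hessian of f at 0 is [[0, 0], [0, 0]] with rank 0, so corank 2. A Groebner basis of the Jacobian ideal J(f) in C{x,y} is {y^4, x^2}; counting standard monomials gives mu = 8. Corank 2; j^3 = x^3 is a perfect cube, so E-series; the 5-jet and mu = 8 give E_8.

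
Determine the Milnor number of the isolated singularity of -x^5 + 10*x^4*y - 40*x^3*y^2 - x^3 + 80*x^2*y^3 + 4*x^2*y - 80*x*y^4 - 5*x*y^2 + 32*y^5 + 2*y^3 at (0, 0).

The Hessian of f at 0 has rank 0. Corank 2; j^3 = -(x - 2*y)*(x - y)^2 has shape L^2 M (L != M), so D-series; mu = 6 gives D_6.

6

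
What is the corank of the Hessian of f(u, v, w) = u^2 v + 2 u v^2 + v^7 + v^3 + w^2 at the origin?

Hessian at 0 has rank 1.

2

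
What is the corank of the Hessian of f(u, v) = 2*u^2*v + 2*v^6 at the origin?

2

The Hessian at 0 is [[0, 0], [0, 0]] of rank 0; hence corank 2.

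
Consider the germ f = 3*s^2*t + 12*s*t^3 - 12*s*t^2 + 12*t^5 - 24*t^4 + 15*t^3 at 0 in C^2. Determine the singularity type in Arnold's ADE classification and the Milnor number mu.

Type D_{4}, Milnor number mu = 4.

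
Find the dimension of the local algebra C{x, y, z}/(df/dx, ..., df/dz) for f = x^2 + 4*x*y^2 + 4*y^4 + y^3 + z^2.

The Hessian of f at 0 has rank 2. Corank 1: A-series; mu = 2 gives A_2.

2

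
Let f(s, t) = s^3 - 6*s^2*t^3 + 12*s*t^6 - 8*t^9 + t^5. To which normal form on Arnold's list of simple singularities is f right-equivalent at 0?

E8

The Hessian of f at 0 has rank 0. Corank 2; j^3 = s^3 is a perfect cube, so E-series; the 5-jet and mu = 8 give E_8.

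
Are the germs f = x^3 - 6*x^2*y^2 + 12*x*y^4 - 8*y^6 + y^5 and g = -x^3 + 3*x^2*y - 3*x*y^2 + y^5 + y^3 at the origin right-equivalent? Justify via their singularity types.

Yes.

The Hessian of f at 0 is [[0, 0], [0, 0]] with rank 0, so corank 2. A Groebner basis of the Jacobian ideal J(f) in C{x,y} is {y^4, x^3, -x^2/4 + x*y^2}; counting standard monomials gives mu = 8. Corank 2; j^3 = x^3 is a perfect cube, so E-series; the 5-jet and mu = 8 give E_8. The Hessian of g at 0 is [[0, 0], [0, 0]] with rank 0, so corank 2. A Groebner basis of the Jacobian ideal J(g) in C{x,y} is {y^4, x^2 - 2*x*y + y^2}; counting standard monomials gives mu = 8. Corank 2; j^3 = -(x - y)^3 is a perfect cube, so E-series; the 5-jet and mu = 8 give E_8. Both have type E_8, hence right-equivalent.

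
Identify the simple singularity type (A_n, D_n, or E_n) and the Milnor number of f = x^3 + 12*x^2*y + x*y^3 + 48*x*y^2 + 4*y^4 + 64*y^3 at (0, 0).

Type E7, Milnor number mu = 7.

The Hessian of f at 0 has rank 0. Corank 2; j^3 = (x + 4*y)^3 is a perfect cube, so E-series; the 4-jet and mu = 7 give E_7.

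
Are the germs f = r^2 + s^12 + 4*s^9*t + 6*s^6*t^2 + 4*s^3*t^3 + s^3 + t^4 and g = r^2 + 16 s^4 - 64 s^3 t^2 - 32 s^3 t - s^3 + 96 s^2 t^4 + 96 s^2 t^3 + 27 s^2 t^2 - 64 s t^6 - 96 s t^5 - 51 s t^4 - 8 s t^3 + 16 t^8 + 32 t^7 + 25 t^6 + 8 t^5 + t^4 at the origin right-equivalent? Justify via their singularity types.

Yes.

The Hessian of f at 0 has rank 1. Corank 2; j^3 = s^3 is a perfect cube, so E-series; the 4-jet and mu = 6 give E_6. The Hessian of g at 0 has rank 1. Corank 2; j^3 = -s^3 is a perfect cube, so E-series; the 4-jet and mu = 6 give E_6. Both have type E_6, hence right-equivalent.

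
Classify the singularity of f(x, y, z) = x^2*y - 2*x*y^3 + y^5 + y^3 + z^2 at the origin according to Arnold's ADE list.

D_{4}

The Hessian of f at 0 has rank 1. Corank 2; j^3 = y*(x^2 + y^2) splits into three distinct lines over C (the quadratic factor has nonzero discriminant), so D_4.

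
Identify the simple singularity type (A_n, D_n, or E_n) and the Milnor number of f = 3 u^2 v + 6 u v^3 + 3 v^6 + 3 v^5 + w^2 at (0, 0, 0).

Type D7, Milnor number mu = 7.

The Hessian of f at 0 is [[0, 0, 0], [0, 0, 0], [0, 0, 2]] with rank 1, so corank 2. A Groebner basis of the Jacobian ideal J(f) in C{u,v,w} is {u^3, u^2*v + u^2/6 + u*v^2/6, u*v + v^3, w}; counting standard monomials gives mu = 7. Corank 2; j^3 = 3*u^2*v has shape L^2 M (L != M), so D-series; mu = 7 gives D_7.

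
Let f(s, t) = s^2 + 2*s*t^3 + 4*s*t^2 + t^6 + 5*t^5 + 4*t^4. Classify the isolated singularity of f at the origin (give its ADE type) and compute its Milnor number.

The Hessian of f at 0 is [[2, 0], [0, 0]] with rank 1, so corank 1. A Groebner basis of the Jacobian ideal J(f) in C{s,t} is {s + t^3 + 2*t^2, s^2, s*t - 2*s - 4*t^2}; counting standard monomials gives mu = 4. Corank 1: A-series; mu = 4 gives A_4.

Type A_4, Milnor number mu = 4.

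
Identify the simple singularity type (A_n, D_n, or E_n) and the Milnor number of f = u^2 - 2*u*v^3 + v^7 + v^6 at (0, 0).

The Hessian of f at 0 has rank 1. Corank 1: A-series; mu = 6 gives A_6.

Type A_6, Milnor number mu = 6.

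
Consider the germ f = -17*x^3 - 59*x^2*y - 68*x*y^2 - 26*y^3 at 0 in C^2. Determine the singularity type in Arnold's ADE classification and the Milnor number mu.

Type D_4, Milnor number mu = 4.

The Hessian of f at 0 is [[0, 0], [0, 0]] with rank 0, so corank 2. A Groebner basis of the Jacobian ideal J(f) in C{x,y} is {y^3, x^2 - 22*y^2/13, x*y + 17*y^2/13}; counting standard monomials gives mu = 4. Corank 2; j^3 = -(x + y)*(17*x^2 + 42*x*y + 26*y^2) splits into three distinct lines over C (the quadratic factor has nonzero discriminant), so D_4.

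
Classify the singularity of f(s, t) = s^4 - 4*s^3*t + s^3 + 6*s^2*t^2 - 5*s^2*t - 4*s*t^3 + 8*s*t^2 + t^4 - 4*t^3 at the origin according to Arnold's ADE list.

The Hessian of f at 0 has rank 0. Corank 2; j^3 = (s - 2*t)^2*(s - t) has shape L^2 M (L != M), so D-series; mu = 5 gives D_5.

D_{5}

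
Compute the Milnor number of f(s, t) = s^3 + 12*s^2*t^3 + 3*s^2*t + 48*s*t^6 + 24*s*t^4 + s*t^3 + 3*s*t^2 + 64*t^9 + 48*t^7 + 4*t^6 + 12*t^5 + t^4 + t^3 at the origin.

7

The Hessian of f at 0 has rank 0. Corank 2; j^3 = (s + t)^3 is a perfect cube, so E-series; the 4-jet and mu = 7 give E_7.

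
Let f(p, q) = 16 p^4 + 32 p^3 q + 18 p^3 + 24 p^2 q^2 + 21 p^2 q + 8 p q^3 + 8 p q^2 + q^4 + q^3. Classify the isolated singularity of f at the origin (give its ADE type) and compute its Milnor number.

The Hessian of f at 0 has rank 0. Corank 2; j^3 = (2*p + q)*(3*p + q)^2 has shape L^2 M (L != M), so D-series; mu = 5 gives D_5.

Type D5, Milnor number mu = 5.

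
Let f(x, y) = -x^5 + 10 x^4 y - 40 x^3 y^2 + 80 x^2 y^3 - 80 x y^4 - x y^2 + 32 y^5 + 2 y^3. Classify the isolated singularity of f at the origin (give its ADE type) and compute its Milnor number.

The Hessian of f at 0 is [[0, 0], [0, 0]] with rank 0, so corank 2. A Groebner basis of the Jacobian ideal J(f) in C{x,y} is {x^4 + y^2/5, y^3, x*y - 2*y^2}; counting standard monomials gives mu = 6. Corank 2; j^3 = -y^2*(x - 2*y) has shape L^2 M (L != M), so D-series; mu = 6 gives D_6.

Type D6, Milnor number mu = 6.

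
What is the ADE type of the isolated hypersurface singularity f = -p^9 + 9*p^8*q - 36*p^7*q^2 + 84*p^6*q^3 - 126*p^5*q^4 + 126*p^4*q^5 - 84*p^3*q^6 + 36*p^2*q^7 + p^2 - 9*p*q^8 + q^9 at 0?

A_{8}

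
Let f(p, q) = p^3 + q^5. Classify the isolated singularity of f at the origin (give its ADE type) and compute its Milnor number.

Type E8, Milnor number mu = 8.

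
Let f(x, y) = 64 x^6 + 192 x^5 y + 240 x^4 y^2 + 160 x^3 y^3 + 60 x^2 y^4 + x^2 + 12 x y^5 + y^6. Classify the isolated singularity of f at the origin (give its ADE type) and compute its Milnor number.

The Hessian of f at 0 has rank 1. Corank 1: A-series; mu = 5 gives A_5.

Type A_{5}, Milnor number mu = 5.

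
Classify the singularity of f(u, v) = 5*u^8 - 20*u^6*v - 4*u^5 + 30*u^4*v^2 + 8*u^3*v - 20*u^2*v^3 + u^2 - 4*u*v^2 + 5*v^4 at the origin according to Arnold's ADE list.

A_{3}

The Hessian of f at 0 has rank 1. Corank 1: A-series; mu = 3 gives A_3.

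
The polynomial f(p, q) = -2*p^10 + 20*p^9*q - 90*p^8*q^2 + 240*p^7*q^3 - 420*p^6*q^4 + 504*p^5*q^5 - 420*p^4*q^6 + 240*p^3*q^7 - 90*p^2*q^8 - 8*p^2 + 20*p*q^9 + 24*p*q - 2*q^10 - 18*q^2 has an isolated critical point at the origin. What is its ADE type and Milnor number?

Type A_{9}, Milnor number mu = 9.

The Hessian of f at 0 has rank 1. Corank 1: A-series; mu = 9 gives A_9.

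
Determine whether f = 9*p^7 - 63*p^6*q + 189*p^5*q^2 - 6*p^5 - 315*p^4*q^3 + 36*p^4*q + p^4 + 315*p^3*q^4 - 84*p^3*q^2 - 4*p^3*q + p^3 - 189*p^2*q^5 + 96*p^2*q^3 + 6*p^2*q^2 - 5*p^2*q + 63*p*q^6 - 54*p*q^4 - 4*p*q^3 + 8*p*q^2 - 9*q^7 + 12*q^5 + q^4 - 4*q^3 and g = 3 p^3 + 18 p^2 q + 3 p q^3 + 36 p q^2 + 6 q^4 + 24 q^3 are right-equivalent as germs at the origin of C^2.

The Hessian of f at 0 has rank 0. Corank 2; j^3 = (p - 2*q)^2*(p - q) has shape L^2 M (L != M), so D-series; mu = 5 gives D_5. The Hessian of g at 0 has rank 0. Corank 2; j^3 = 3*(p + 2*q)^3 is a perfect cube, so E-series; the 4-jet and mu = 7 give E_7. f is D_5 but g is E_7, hence not right-equivalent.

No.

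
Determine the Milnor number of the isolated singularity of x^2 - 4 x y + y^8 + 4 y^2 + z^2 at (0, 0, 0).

7

The Hessian of f at 0 has rank 2. Corank 1: A-series; mu = 7 gives A_7.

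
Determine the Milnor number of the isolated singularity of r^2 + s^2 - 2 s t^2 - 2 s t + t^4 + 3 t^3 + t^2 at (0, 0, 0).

2

The Hessian of f at 0 has rank 2. Corank 1: A-series; mu = 2 gives A_2.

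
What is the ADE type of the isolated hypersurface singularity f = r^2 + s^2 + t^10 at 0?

A_9

The Hessian of f at 0 has rank 2. Corank 1: A-series; mu = 9 gives A_9.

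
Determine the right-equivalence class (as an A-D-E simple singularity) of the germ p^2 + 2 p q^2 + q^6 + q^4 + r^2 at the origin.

A_{5}

The Hessian of f at 0 is [[2, 0, 0], [0, 0, 0], [0, 0, 2]] with rank 2, so corank 1. A Groebner basis of the Jacobian ideal J(f) in C{p,q,r} is {p^3, p^2*q, p + q^2, r}; counting standard monomials gives mu = 5. Corank 1: A-series; mu = 5 gives A_5.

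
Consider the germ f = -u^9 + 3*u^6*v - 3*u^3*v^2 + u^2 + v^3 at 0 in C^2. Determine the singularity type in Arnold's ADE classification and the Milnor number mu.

The Hessian of f at 0 has rank 1. Corank 1: A-series; mu = 2 gives A_2.

Type A_2, Milnor number mu = 2.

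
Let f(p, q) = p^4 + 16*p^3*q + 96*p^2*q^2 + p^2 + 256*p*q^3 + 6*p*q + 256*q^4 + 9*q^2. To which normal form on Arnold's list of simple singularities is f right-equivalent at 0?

The Hessian of f at 0 is [[2, 6], [6, 18]] with rank 1, so corank 1. A Groebner basis of the Jacobian ideal J(f) in C{p,q} is {q^3, p + 3*q}; counting standard monomials gives mu = 3. Corank 1: A-series; mu = 3 gives A_3.

A_3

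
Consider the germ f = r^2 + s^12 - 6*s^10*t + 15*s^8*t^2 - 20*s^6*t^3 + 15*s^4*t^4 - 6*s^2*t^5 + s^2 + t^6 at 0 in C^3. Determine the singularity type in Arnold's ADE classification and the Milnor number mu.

Type A_{5}, Milnor number mu = 5.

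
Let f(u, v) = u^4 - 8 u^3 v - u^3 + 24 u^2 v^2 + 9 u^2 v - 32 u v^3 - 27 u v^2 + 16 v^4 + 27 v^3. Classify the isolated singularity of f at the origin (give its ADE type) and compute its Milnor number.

Type E_{6}, Milnor number mu = 6.

The Hessian of f at 0 has rank 0. Corank 2; j^3 = -(u - 3*v)^3 is a perfect cube, so E-series; the 4-jet and mu = 6 give E_6.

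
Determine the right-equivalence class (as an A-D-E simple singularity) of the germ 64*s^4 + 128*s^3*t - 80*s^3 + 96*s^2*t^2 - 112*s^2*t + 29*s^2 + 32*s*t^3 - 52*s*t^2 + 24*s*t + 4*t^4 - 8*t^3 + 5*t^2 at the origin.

A1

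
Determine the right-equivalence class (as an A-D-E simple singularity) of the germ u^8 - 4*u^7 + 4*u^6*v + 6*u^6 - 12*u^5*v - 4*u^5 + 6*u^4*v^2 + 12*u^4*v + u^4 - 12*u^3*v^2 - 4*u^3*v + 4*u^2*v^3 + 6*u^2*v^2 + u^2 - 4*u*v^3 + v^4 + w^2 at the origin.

A_3

The Hessian of f at 0 has rank 2. Corank 1: A-series; mu = 3 gives A_3.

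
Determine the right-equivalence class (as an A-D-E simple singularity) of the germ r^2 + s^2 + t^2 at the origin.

A_1

The Hessian of f at 0 has rank 3. Corank 0: nondegenerate Morse point, so A_1.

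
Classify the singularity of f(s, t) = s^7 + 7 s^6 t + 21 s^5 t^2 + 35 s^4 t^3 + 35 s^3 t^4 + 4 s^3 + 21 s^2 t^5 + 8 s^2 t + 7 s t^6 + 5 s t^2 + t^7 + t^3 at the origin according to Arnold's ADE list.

D8

The Hessian of f at 0 has rank 0. Corank 2; j^3 = (s + t)*(2*s + t)^2 has shape L^2 M (L != M), so D-series; mu = 8 gives D_8.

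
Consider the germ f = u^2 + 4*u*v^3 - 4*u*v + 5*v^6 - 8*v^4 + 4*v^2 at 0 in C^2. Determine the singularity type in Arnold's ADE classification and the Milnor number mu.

The Hessian of f at 0 has rank 1. Corank 1: A-series; mu = 5 gives A_5.

Type A_{5}, Milnor number mu = 5.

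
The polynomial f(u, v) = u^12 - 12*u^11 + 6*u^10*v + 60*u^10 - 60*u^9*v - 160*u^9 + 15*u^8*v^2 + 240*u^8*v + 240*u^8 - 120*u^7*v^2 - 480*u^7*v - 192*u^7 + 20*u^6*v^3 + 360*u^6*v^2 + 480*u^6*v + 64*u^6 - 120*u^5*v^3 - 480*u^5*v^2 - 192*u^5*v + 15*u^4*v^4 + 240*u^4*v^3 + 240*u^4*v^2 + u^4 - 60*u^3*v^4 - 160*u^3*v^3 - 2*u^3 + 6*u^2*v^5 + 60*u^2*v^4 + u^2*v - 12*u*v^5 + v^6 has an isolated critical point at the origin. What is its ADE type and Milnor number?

The Hessian of f at 0 has rank 0. Corank 2; j^3 = -u^2*(2*u - v) has shape L^2 M (L != M), so D-series; mu = 7 gives D_7.

Type D_{7}, Milnor number mu = 7.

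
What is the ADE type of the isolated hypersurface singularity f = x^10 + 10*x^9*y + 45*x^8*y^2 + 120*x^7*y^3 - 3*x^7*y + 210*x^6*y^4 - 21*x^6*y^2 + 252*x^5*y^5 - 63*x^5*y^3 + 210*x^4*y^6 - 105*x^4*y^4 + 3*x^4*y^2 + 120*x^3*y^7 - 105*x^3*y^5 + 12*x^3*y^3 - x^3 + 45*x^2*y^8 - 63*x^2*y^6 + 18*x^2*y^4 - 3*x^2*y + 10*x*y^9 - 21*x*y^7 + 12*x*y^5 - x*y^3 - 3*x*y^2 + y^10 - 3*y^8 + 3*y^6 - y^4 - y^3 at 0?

E7

The Hessian of f at 0 has rank 0. Corank 2; j^3 = -(x + y)^3 is a perfect cube, so E-series; the 4-jet and mu = 7 give E_7.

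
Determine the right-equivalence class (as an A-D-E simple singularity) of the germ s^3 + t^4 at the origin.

E_{6}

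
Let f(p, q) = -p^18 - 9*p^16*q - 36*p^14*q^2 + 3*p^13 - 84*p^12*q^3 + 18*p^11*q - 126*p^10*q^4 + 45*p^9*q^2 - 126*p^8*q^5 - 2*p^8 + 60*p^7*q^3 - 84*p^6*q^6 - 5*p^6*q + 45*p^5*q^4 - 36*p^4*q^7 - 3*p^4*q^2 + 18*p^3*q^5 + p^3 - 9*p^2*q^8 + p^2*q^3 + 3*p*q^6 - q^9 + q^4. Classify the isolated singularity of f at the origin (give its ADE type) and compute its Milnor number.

The Hessian of f at 0 has rank 0. Corank 2; j^3 = p^3 is a perfect cube, so E-series; the 4-jet and mu = 6 give E_6.

Type E_6, Milnor number mu = 6.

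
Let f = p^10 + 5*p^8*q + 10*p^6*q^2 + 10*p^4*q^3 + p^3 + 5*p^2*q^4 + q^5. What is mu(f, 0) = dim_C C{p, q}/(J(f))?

8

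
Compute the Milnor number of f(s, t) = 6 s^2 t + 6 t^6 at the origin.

The Hessian of f at 0 is [[0, 0], [0, 0]] with rank 0, so corank 2. A Groebner basis of the Jacobian ideal J(f) in C{s,t} is {s^2/6 + t^5, s^3, s*t}; counting standard monomials gives mu = 7. Corank 2; j^3 = 6*s^2*t has shape L^2 M (L != M), so D-series; mu = 7 gives D_7.

7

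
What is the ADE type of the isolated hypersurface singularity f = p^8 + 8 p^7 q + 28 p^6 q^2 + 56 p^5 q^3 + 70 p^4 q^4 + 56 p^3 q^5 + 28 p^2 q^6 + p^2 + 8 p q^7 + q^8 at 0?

The Hessian of f at 0 is [[2, 0], [0, 0]] with rank 1, so corank 1. A Groebner basis of the Jacobian ideal J(f) in C{p,q} is {q^7, p}; counting standard monomials gives mu = 7. Corank 1: A-series; mu = 7 gives A_7.

A7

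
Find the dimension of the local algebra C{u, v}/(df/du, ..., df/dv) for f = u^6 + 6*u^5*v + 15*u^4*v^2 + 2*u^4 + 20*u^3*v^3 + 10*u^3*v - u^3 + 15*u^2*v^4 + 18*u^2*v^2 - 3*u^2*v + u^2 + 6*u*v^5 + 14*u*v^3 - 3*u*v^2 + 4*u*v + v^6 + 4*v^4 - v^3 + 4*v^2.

The Hessian of f at 0 has rank 1. Corank 1: A-series; mu = 2 gives A_2.

2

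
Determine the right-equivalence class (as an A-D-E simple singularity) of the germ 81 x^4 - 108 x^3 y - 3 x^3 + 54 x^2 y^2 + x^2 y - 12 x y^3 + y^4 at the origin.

The Hessian of f at 0 is [[0, 0], [0, 0]] with rank 0, so corank 2. A Groebner basis of the Jacobian ideal J(f) in C{x,y} is {x*y^2, x*y/12 + y^3, x^2 - x*y/3}; counting standard monomials gives mu = 5. Corank 2; j^3 = -x^2*(3*x - y) has shape L^2 M (L != M), so D-series; mu = 5 gives D_5.

D5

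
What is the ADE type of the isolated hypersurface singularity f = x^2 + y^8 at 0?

A_{7}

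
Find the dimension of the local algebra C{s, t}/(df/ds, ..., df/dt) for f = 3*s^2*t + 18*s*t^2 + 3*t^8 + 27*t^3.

9

The Hessian of f at 0 is [[0, 0], [0, 0]] with rank 0, so corank 2. A Groebner basis of the Jacobian ideal J(f) in C{s,t} is {s^2/8 + t^7 - 9*t^2/8, s^3 + 27*t^3, s*t + 3*t^2}; counting standard monomials gives mu = 9. Corank 2; j^3 = 3*t*(s + 3*t)^2 has shape L^2 M (L != M), so D-series; mu = 9 gives D_9.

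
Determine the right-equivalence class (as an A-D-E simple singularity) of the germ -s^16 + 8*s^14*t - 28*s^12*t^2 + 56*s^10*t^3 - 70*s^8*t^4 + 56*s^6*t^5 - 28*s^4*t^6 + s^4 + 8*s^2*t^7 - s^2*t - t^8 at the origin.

The Hessian of f at 0 has rank 0. Corank 2; j^3 = -s^2*t has shape L^2 M (L != M), so D-series; mu = 9 gives D_9.

D9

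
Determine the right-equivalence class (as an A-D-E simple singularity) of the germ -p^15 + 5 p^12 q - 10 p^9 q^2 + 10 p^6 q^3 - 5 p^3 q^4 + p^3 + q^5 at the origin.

E8

The Hessian of f at 0 has rank 0. Corank 2; j^3 = p^3 is a perfect cube, so E-series; the 5-jet and mu = 8 give E_8.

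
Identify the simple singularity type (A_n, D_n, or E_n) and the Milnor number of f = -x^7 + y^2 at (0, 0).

Type A_{6}, Milnor number mu = 6.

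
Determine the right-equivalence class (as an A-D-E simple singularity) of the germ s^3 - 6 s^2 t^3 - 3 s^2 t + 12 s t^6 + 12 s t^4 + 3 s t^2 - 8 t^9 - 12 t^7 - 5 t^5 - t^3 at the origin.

E_8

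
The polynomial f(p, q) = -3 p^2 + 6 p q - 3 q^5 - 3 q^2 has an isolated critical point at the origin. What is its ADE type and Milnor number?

The Hessian of f at 0 has rank 1. Corank 1: A-series; mu = 4 gives A_4.

Type A4, Milnor number mu = 4.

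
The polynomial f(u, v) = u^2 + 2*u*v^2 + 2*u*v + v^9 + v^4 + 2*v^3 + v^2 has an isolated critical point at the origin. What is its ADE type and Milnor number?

Type A_{8}, Milnor number mu = 8.

The Hessian of f at 0 has rank 1. Corank 1: A-series; mu = 8 gives A_8.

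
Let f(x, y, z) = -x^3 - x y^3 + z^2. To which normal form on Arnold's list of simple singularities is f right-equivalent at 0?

The Hessian of f at 0 has rank 1. Corank 2; j^3 = -x^3 is a perfect cube, so E-series; the 4-jet and mu = 7 give E_7.

E7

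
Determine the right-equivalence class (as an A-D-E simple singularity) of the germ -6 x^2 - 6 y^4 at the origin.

A3

The Hessian of f at 0 has rank 1. Corank 1: A-series; mu = 3 gives A_3.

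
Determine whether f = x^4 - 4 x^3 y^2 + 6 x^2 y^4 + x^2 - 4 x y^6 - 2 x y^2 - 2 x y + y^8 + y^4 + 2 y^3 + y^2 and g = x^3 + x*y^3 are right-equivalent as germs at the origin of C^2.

The Hessian of f at 0 is [[2, -2], [-2, 2]] with rank 1, so corank 1. A Groebner basis of the Jacobian ideal J(f) in C{x,y} is {x^2 - x + y, x*y - x + y, -x + y^2 + y}; counting standard monomials gives mu = 3. Corank 1: A-series; mu = 3 gives A_3. The Hessian of g at 0 is [[0, 0], [0, 0]] with rank 0, so corank 2. A Groebner basis of the Jacobian ideal J(g) in C{x,y} is {x^3, x*y^2, 3*x^2 + y^3}; counting standard monomials gives mu = 7. Corank 2; j^3 = x^3 is a perfect cube, so E-series; the 4-jet and mu = 7 give E_7. f is A_3 but g is E_7, hence not right-equivalent.

No.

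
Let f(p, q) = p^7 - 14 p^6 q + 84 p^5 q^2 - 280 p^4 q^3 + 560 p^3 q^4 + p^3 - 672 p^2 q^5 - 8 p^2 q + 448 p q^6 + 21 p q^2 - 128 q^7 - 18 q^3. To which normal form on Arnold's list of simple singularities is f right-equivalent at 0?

D8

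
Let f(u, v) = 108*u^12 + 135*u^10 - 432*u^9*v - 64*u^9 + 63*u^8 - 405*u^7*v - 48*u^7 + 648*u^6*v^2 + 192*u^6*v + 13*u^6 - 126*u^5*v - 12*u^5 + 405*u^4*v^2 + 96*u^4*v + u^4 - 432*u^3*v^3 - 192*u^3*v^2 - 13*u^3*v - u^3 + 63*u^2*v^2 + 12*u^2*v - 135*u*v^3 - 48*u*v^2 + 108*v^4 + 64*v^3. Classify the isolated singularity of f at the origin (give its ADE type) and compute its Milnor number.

The Hessian of f at 0 is [[0, 0], [0, 0]] with rank 0, so corank 2. A Groebner basis of the Jacobian ideal J(f) in C{u,v} is {3*u^2 - 24*u*v + v^4 - v^3 + 48*v^2, u^3 - 84*u^2 + 672*u*v - 36*v^3 - 1344*v^2, u^2*v - 15*u^2 + 120*u*v - 11*v^3 - 240*v^2, -2*u^2 + u*v^2 + 16*u*v - 10*v^3/3 - 32*v^2}; counting standard monomials gives mu = 7. Corank 2; j^3 = -(u - 4*v)^3 is a perfect cube, so E-series; the 4-jet and mu = 7 give E_7.

Type E_7, Milnor number mu = 7.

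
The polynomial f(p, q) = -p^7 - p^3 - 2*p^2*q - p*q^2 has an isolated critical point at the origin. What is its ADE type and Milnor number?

The Hessian of f at 0 has rank 0. Corank 2; j^3 = -p*(p + q)^2 has shape L^2 M (L != M), so D-series; mu = 8 gives D_8.

Type D_{8}, Milnor number mu = 8.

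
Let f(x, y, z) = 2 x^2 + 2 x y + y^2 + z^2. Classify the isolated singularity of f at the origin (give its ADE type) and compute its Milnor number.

Type A_1, Milnor number mu = 1.

The Hessian of f at 0 is [[4, 2, 0], [2, 2, 0], [0, 0, 2]] with rank 3, so corank 0. A Groebner basis of the Jacobian ideal J(f) in C{x,y,z} is {x, y, z}; counting standard monomials gives mu = 1. Corank 0: nondegenerate Morse point, so A_1.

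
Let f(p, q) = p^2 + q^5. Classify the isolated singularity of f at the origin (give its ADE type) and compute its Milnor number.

The Hessian of f at 0 is [[2, 0], [0, 0]] with rank 1, so corank 1. A Groebner basis of the Jacobian ideal J(f) in C{p,q} is {q^4, p}; counting standard monomials gives mu = 4. Corank 1: A-series; mu = 4 gives A_4.

Type A_{4}, Milnor number mu = 4.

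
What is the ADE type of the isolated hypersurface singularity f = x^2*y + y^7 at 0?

D_8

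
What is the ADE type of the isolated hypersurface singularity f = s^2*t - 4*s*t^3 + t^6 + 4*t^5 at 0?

The Hessian of f at 0 has rank 0. Corank 2; j^3 = s^2*t has shape L^2 M (L != M), so D-series; mu = 7 gives D_7.

D_{7}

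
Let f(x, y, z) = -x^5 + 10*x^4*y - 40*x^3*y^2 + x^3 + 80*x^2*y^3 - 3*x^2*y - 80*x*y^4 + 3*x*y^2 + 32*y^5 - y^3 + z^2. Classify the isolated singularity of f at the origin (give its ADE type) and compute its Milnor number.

Type E_8, Milnor number mu = 8.

The Hessian of f at 0 is [[0, 0, 0], [0, 0, 0], [0, 0, 2]] with rank 1, so corank 2. A Groebner basis of the Jacobian ideal J(f) in C{x,y,z} is {y^5, x*y^3 - 5*y^4/4, x^2 - 2*x*y + y^2, z}; counting standard monomials gives mu = 8. Corank 2; j^3 = (x - y)^3 is a perfect cube, so E-series; the 5-jet and mu = 8 give E_8.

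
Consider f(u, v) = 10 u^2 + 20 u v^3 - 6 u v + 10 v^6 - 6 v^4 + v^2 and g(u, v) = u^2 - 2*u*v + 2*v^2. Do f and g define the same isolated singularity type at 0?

Yes.

The Hessian of f at 0 has rank 2. Corank 0: nondegenerate Morse point, so A_1. The Hessian of g at 0 has rank 2. Corank 0: nondegenerate Morse point, so A_1. Both have type A_1, hence right-equivalent.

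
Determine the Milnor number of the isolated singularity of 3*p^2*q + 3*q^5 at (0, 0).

The Hessian of f at 0 is [[0, 0], [0, 0]] with rank 0, so corank 2. A Groebner basis of the Jacobian ideal J(f) in C{p,q} is {p^2/5 + q^4, p^3, p*q}; counting standard monomials gives mu = 6. Corank 2; j^3 = 3*p^2*q has shape L^2 M (L != M), so D-series; mu = 6 gives D_6.

6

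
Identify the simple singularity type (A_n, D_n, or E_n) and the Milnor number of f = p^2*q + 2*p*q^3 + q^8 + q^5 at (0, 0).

Type D9, Milnor number mu = 9.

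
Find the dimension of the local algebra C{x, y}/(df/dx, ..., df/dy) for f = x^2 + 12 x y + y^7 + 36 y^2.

6

The Hessian of f at 0 has rank 1. Corank 1: A-series; mu = 6 gives A_6.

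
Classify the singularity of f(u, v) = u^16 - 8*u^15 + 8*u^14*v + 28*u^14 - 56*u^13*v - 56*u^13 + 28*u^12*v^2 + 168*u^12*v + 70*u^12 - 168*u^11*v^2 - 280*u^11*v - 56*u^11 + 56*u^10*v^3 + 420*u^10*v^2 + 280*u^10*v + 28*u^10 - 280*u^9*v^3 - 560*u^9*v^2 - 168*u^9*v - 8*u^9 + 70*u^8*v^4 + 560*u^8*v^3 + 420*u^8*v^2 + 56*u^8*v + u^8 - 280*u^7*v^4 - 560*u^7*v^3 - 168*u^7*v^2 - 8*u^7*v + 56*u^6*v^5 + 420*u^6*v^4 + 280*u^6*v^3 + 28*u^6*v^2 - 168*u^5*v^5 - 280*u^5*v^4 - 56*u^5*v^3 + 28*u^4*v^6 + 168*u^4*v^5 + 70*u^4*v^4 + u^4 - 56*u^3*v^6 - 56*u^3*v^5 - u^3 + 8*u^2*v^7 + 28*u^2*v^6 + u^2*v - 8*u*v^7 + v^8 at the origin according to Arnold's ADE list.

D_9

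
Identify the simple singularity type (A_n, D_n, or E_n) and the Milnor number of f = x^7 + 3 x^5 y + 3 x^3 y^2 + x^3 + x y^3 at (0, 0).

Type E7, Milnor number mu = 7.

The Hessian of f at 0 is [[0, 0], [0, 0]] with rank 0, so corank 2. A Groebner basis of the Jacobian ideal J(f) in C{x,y} is {x^3, x*y^2, 3*x^2 + y^3}; counting standard monomials gives mu = 7. Corank 2; j^3 = x^3 is a perfect cube, so E-series; the 4-jet and mu = 7 give E_7.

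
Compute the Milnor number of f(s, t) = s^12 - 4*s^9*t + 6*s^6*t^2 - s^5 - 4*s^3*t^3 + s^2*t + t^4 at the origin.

5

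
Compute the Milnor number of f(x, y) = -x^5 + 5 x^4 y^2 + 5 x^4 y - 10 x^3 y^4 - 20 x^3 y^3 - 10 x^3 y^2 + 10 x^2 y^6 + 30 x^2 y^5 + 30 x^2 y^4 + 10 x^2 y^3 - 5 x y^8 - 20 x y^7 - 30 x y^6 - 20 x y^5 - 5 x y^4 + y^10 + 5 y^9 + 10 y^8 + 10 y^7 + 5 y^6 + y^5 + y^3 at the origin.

8

The Hessian of f at 0 has rank 0. Corank 2; j^3 = y^3 is a perfect cube, so E-series; the 5-jet and mu = 8 give E_8.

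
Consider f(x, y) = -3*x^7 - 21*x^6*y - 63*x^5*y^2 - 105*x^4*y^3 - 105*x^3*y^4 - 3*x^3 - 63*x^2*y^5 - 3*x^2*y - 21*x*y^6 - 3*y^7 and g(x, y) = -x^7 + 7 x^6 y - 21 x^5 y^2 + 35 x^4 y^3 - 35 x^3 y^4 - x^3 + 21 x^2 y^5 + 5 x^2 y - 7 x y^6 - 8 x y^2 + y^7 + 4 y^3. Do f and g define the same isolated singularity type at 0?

Yes.

The Hessian of f at 0 has rank 0. Corank 2; j^3 = -3*x^2*(x + y) has shape L^2 M (L != M), so D-series; mu = 8 gives D_8. The Hessian of g at 0 has rank 0. Corank 2; j^3 = -(x - 2*y)^2*(x - y) has shape L^2 M (L != M), so D-series; mu = 8 gives D_8. Both have type D_8, hence right-equivalent.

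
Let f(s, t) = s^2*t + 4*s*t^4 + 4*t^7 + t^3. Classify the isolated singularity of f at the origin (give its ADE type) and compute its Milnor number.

The Hessian of f at 0 is [[0, 0], [0, 0]] with rank 0, so corank 2. A Groebner basis of the Jacobian ideal J(f) in C{s,t} is {t^3, s^2 + 3*t^2, s*t}; counting standard monomials gives mu = 4. Corank 2; j^3 = t*(s^2 + t^2) splits into three distinct lines over C (the quadratic factor has nonzero discriminant), so D_4.

Type D4, Milnor number mu = 4.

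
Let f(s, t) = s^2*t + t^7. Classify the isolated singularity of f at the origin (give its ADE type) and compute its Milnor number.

The Hessian of f at 0 has rank 0. Corank 2; j^3 = s^2*t has shape L^2 M (L != M), so D-series; mu = 8 gives D_8.

Type D_{8}, Milnor number mu = 8.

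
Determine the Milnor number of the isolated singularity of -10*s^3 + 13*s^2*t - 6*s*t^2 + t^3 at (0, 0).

The Hessian of f at 0 has rank 0. Corank 2; j^3 = -(2*s - t)*(5*s^2 - 4*s*t + t^2) splits into three distinct lines over C (the quadratic factor has nonzero discriminant), so D_4.

4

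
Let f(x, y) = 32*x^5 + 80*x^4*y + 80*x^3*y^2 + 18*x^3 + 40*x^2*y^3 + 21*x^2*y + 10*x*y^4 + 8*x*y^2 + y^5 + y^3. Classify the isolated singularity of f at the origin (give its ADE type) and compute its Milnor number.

The Hessian of f at 0 has rank 0. Corank 2; j^3 = (2*x + y)*(3*x + y)^2 has shape L^2 M (L != M), so D-series; mu = 6 gives D_6.

Type D_{6}, Milnor number mu = 6.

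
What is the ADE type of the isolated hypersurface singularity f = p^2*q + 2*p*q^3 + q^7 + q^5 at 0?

D_{8}

The Hessian of f at 0 has rank 0. Corank 2; j^3 = p^2*q has shape L^2 M (L != M), so D-series; mu = 8 gives D_8.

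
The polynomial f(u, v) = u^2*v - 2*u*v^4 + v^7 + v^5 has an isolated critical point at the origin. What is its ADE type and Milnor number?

The Hessian of f at 0 has rank 0. Corank 2; j^3 = u^2*v has shape L^2 M (L != M), so D-series; mu = 6 gives D_6.

Type D_6, Milnor number mu = 6.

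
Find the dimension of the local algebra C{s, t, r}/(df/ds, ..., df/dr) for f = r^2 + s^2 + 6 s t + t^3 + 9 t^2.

2

The Hessian of f at 0 is [[2, 6, 0], [6, 18, 0], [0, 0, 2]] with rank 2, so corank 1. A Groebner basis of the Jacobian ideal J(f) in C{s,t,r} is {t^2, s + 3*t, r}; counting standard monomials gives mu = 2. Corank 1: A-series; mu = 2 gives A_2.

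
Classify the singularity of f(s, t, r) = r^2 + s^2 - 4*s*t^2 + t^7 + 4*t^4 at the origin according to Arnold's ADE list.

The Hessian of f at 0 is [[2, 0, 0], [0, 0, 0], [0, 0, 2]] with rank 2, so corank 1. A Groebner basis of the Jacobian ideal J(f) in C{s,t,r} is {s^3, -s/2 + t^2, r}; counting standard monomials gives mu = 6. Corank 1: A-series; mu = 6 gives A_6.

A_{6}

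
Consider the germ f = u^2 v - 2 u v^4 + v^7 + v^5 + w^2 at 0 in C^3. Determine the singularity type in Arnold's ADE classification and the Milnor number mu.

Type D_{6}, Milnor number mu = 6.

The Hessian of f at 0 has rank 1. Corank 2; j^3 = u^2*v has shape L^2 M (L != M), so D-series; mu = 6 gives D_6.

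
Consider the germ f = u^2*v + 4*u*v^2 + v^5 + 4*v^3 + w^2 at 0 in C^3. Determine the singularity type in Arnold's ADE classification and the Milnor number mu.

Type D6, Milnor number mu = 6.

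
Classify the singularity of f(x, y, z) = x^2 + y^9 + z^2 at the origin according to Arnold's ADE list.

The Hessian of f at 0 has rank 2. Corank 1: A-series; mu = 8 gives A_8.

A_{8}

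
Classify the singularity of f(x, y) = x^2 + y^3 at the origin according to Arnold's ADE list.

A_{2}

The Hessian of f at 0 is [[2, 0], [0, 0]] with rank 1, so corank 1. A Groebner basis of the Jacobian ideal J(f) in C{x,y} is {y^2, x}; counting standard monomials gives mu = 2. Corank 1: A-series; mu = 2 gives A_2.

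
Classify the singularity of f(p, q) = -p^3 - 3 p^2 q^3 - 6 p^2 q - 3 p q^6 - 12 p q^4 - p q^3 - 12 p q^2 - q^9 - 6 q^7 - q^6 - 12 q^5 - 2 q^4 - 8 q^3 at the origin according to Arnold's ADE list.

E7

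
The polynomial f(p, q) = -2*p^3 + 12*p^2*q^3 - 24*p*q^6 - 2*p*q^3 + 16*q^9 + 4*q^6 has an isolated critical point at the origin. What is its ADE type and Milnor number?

Type E_7, Milnor number mu = 7.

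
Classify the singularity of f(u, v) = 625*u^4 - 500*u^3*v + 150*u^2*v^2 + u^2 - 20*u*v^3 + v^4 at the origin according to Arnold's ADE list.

A_3

The Hessian of f at 0 has rank 1. Corank 1: A-series; mu = 3 gives A_3.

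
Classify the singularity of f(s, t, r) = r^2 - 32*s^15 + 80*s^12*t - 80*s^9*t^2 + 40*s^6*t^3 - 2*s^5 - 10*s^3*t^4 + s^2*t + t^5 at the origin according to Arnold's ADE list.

D_{6}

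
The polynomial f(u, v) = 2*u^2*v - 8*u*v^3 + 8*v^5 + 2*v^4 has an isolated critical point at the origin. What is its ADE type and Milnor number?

Type D_5, Milnor number mu = 5.

The Hessian of f at 0 is [[0, 0], [0, 0]] with rank 0, so corank 2. A Groebner basis of the Jacobian ideal J(f) in C{u,v} is {u*v^2, -u*v/2 + v^3, u^2 + 2*u*v}; counting standard monomials gives mu = 5. Corank 2; j^3 = 2*u^2*v has shape L^2 M (L != M), so D-series; mu = 5 gives D_5.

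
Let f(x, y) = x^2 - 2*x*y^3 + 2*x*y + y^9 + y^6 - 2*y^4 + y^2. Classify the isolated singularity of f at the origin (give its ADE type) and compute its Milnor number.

The Hessian of f at 0 has rank 1. Corank 1: A-series; mu = 8 gives A_8.

Type A8, Milnor number mu = 8.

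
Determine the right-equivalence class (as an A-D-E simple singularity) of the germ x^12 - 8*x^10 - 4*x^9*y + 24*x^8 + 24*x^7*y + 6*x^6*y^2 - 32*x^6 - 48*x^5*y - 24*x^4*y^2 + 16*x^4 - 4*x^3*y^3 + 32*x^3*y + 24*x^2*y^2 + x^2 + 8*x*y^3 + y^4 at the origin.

A3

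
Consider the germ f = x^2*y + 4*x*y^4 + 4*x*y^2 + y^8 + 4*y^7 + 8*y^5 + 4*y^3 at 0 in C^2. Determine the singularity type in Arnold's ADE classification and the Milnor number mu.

Type D9, Milnor number mu = 9.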